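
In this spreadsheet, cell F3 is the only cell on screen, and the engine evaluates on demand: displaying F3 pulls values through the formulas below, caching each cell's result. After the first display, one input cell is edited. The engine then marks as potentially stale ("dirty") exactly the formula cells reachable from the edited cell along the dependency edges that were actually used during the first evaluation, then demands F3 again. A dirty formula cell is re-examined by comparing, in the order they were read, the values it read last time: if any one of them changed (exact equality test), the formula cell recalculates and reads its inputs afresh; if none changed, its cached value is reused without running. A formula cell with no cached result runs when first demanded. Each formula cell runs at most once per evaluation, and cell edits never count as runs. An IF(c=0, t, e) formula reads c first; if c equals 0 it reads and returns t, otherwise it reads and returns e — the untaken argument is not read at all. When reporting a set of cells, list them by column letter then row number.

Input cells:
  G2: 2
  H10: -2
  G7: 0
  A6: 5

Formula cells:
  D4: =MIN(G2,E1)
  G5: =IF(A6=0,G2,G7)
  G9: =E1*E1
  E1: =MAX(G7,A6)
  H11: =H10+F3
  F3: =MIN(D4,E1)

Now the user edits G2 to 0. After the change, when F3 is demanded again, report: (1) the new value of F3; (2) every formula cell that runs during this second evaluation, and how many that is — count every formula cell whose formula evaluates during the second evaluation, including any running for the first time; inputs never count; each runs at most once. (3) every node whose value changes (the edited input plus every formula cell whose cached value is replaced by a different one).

F3 now evaluates to 0.
Run set: D4, F3 (2 run).
Changed values: D4, F3, G2.

Initial pass — values computed on the first demand:
  E1 = MAX(0, 5) = 5
  D4 = MIN(2, 5) = 2
  F3 = MIN(2, 5) = 2

Second demand — change propagation:
  D4: re-runs because G2 2->0; new result 0.
  F3: re-runs because D4 2->0; new result 0.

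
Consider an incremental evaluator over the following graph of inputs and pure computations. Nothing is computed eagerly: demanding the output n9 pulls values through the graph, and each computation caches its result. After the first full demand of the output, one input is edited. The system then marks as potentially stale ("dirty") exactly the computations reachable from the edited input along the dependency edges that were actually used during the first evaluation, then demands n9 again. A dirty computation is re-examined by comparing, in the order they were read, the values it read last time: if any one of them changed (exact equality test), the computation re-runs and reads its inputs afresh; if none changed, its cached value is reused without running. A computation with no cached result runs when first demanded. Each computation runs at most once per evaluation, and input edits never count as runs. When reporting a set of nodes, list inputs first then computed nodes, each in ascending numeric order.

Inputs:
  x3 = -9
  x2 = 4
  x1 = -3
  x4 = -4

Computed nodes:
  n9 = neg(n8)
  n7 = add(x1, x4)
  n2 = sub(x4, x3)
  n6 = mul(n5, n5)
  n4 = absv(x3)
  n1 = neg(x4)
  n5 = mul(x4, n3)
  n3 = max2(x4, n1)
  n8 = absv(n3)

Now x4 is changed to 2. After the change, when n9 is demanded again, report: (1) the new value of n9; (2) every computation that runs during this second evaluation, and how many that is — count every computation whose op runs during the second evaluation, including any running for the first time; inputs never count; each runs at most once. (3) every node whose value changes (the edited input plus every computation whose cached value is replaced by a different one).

Initial pass — values computed on the first demand:
  n1 = neg(-4) = 4
  n3 = max2(-4, 4) = 4
  n8 = absv(4) = 4
  n9 = neg(4) = -4

Second demand — change propagation:
  n1: re-runs because x4 -4->2; new result -2.
  n3: re-runs because x4 -4->2; n1 4->-2; new result 2.
  n8: re-runs because n3 4->2; new result 2.
  n9: re-runs because n8 4->2; new result -2.

n9 now evaluates to -2.
Run set: n1, n3, n8, n9 (4 run).
Changed values: x4, n1, n3, n8, n9.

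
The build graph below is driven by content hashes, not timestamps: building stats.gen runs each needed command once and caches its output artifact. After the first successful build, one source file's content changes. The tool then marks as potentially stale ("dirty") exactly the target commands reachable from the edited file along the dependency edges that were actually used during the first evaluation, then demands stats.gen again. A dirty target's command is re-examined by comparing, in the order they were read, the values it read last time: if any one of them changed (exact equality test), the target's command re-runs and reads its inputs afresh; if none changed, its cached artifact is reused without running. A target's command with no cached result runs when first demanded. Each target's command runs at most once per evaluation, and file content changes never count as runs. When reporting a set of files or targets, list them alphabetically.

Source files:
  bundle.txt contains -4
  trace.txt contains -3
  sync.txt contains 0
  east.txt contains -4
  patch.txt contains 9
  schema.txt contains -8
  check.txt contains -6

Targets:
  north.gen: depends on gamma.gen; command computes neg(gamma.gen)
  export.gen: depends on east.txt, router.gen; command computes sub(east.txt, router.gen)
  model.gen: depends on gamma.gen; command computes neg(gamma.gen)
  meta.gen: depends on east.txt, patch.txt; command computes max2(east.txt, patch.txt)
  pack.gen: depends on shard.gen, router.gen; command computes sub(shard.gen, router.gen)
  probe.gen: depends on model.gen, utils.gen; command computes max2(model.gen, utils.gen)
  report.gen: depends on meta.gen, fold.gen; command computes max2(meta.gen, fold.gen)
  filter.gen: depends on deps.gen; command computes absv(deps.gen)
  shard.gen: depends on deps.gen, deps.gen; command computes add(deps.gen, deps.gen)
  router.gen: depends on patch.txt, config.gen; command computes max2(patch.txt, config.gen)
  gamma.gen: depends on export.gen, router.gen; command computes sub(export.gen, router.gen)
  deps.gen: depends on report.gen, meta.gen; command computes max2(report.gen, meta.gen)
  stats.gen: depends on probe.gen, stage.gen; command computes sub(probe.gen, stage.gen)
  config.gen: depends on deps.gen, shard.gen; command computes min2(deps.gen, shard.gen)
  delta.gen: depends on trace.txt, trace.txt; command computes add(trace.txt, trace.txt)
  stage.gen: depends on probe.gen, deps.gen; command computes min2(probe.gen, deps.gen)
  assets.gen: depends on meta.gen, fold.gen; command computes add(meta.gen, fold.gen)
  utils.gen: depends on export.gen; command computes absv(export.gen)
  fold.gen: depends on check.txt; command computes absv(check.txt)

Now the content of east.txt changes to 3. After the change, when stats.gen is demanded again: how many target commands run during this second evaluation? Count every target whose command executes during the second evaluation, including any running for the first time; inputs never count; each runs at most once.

Run set: export.gen, gamma.gen, meta.gen, model.gen, probe.gen, stage.gen, stats.gen, utils.gen (8 run).
The important point: at report.gen every value read last time is unchanged, so the dirty flag clears without a run.

Initial pass — values computed on the first demand:
  fold.gen = absv(-6) = 6
  meta.gen = max2(-4, 9) = 9
  report.gen = max2(9, 6) = 9
  deps.gen = max2(9, 9) = 9
  shard.gen = add(9, 9) = 18
  config.gen = min2(9, 18) = 9
  router.gen = max2(9, 9) = 9
  export.gen = sub(-4, 9) = -13
  gamma.gen = sub(-13, 9) = -22
  model.gen = neg(-22) = 22
  utils.gen = absv(-13) = 13
  probe.gen = max2(22, 13) = 22
  stage.gen = min2(22, 9) = 9
  stats.gen = sub(22, 9) = 13

Second demand — change propagation:
  meta.gen: re-runs because east.txt -4->3; new result 9 (unchanged).
  report.gen: re-examined; everything it read last time is the same (meta.gen unchanged, fold.gen unchanged) — cache 9 kept, no run.
  deps.gen: re-examined; everything it read last time is the same (report.gen unchanged, meta.gen unchanged) — cache 9 kept, no run.
  shard.gen: re-examined; everything it read last time is the same (deps.gen unchanged, deps.gen unchanged) — cache 18 kept, no run.
  config.gen: re-examined; everything it read last time is the same (deps.gen unchanged, shard.gen unchanged) — cache 9 kept, no run.
  router.gen: re-examined; everything it read last time is the same (patch.txt unchanged, config.gen unchanged) — cache 9 kept, no run.
  export.gen: re-runs because east.txt -4->3; new result -6.
  gamma.gen: re-runs because export.gen -13->-6; new result -15.
  model.gen: re-runs because gamma.gen -22->-15; new result 15.
  utils.gen: re-runs because export.gen -13->-6; new result 6.
  probe.gen: re-runs because model.gen 22->15; utils.gen 13->6; new result 15.
  stage.gen: re-runs because probe.gen 22->15; new result 9 (unchanged).
  stats.gen: re-runs because probe.gen 22->15; new result 6.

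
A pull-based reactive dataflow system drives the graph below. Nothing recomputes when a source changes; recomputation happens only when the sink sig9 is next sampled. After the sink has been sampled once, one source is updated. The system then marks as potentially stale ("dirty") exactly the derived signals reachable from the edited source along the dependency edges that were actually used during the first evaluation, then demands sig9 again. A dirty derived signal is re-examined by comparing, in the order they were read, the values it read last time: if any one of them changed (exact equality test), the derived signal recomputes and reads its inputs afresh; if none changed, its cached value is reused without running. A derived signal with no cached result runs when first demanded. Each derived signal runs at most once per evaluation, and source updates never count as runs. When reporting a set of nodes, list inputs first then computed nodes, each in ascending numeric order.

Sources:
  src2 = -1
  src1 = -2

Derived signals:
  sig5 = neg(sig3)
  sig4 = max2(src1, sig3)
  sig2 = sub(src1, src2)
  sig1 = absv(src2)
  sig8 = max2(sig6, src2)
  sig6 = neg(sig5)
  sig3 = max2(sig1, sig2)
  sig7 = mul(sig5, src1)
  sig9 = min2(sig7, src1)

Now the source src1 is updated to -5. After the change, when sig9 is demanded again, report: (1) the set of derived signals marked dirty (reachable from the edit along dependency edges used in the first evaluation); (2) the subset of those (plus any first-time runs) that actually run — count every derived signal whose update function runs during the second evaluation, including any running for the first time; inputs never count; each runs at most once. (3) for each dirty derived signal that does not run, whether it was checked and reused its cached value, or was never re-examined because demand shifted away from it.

First evaluation (everything demanded from the output):
  sig1 = absv(-1) = 1
  sig2 = sub(-2, -1) = -1
  sig3 = max2(1, -1) = 1
  sig5 = neg(1) = -1
  sig7 = mul(-1, -2) = 2
  sig9 = min2(2, -2) = -2

Propagation after the edit:
  sig2: runs — src1 -2->-5; result -4.
  sig3: runs — sig2 -1->-4; result 1 (same value as before).
  sig5: checked — values it read are unchanged (sig3 unchanged); reused cached -1 without running.
  sig7: runs — src1 -2->-5; result 5.
  sig9: runs — sig7 2->5; src1 -2->-5; result -5.

Key observation: the cutoff stops propagation at sig5 — its inputs' values are unchanged, so it reuses its cache.

Marked dirty: sig2, sig3, sig5, sig7, sig9.
Derived signals that run: sig2, sig3, sig7, sig9 — 4 in total.
Checked but reused from cache: sig5.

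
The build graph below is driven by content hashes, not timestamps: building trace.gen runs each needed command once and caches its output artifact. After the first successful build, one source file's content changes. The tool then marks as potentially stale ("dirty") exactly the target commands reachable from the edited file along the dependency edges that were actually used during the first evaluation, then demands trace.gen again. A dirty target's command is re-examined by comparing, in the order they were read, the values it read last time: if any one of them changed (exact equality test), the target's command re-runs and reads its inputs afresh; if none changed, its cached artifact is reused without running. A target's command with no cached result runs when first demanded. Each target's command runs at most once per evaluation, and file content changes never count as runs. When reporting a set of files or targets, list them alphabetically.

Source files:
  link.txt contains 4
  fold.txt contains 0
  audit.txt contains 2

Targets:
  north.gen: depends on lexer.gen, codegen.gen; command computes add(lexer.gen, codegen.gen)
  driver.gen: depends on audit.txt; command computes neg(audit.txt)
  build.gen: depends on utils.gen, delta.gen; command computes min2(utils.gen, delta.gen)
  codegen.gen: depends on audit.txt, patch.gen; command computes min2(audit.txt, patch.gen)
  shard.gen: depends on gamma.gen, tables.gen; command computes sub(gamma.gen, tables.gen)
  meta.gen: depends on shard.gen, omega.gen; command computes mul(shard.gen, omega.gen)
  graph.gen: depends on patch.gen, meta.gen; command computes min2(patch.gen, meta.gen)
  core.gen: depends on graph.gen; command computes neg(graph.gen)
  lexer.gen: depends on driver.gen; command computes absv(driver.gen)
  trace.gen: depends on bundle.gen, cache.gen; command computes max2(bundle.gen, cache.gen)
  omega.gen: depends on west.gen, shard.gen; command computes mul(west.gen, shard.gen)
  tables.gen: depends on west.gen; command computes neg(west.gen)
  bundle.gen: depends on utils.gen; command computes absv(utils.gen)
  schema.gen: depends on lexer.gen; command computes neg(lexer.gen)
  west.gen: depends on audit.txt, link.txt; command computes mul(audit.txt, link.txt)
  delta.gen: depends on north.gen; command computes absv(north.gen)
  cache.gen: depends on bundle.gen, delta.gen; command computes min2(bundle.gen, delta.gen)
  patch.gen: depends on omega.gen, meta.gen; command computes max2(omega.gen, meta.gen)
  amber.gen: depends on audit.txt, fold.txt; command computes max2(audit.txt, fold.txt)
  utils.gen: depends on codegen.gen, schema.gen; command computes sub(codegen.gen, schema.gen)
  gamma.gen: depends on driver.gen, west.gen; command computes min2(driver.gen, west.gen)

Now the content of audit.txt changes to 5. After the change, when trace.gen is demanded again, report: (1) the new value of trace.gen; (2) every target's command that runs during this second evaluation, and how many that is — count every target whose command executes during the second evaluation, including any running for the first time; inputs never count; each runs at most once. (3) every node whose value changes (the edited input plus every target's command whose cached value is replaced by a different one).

trace.gen now evaluates to 10.
Run set: bundle.gen, cache.gen, codegen.gen, delta.gen, driver.gen, gamma.gen, lexer.gen, meta.gen, north.gen, omega.gen, patch.gen, schema.gen, shard.gen, tables.gen, trace.gen, utils.gen, west.gen (17 run).
Changed values: audit.txt, bundle.gen, cache.gen, codegen.gen, delta.gen, driver.gen, gamma.gen, lexer.gen, meta.gen, north.gen, omega.gen, patch.gen, schema.gen, shard.gen, tables.gen, trace.gen, utils.gen, west.gen.

Initial pass — values computed on the first demand:
  driver.gen = neg(2) = -2
  lexer.gen = absv(-2) = 2
  schema.gen = neg(2) = -2
  west.gen = mul(2, 4) = 8
  gamma.gen = min2(-2, 8) = -2
  tables.gen = neg(8) = -8
  shard.gen = sub(-2, -8) = 6
  omega.gen = mul(8, 6) = 48
  meta.gen = mul(6, 48) = 288
  patch.gen = max2(48, 288) = 288
  codegen.gen = min2(2, 288) = 2
  north.gen = add(2, 2) = 4
  delta.gen = absv(4) = 4
  utils.gen = sub(2, -2) = 4
  bundle.gen = absv(4) = 4
  cache.gen = min2(4, 4) = 4
  trace.gen = max2(4, 4) = 4

Second demand — change propagation:
  driver.gen: re-runs because audit.txt 2->5; new result -5.
  lexer.gen: re-runs because driver.gen -2->-5; new result 5.
  schema.gen: re-runs because lexer.gen 2->5; new result -5.
  west.gen: re-runs because audit.txt 2->5; new result 20.
  gamma.gen: re-runs because driver.gen -2->-5; west.gen 8->20; new result -5.
  tables.gen: re-runs because west.gen 8->20; new result -20.
  shard.gen: re-runs because gamma.gen -2->-5; tables.gen -8->-20; new result 15.
  omega.gen: re-runs because west.gen 8->20; shard.gen 6->15; new result 300.
  meta.gen: re-runs because shard.gen 6->15; omega.gen 48->300; new result 4500.
  patch.gen: re-runs because omega.gen 48->300; meta.gen 288->4500; new result 4500.
  codegen.gen: re-runs because audit.txt 2->5; patch.gen 288->4500; new result 5.
  north.gen: re-runs because lexer.gen 2->5; codegen.gen 2->5; new result 10.
  delta.gen: re-runs because north.gen 4->10; new result 10.
  utils.gen: re-runs because codegen.gen 2->5; schema.gen -2->-5; new result 10.
  bundle.gen: re-runs because utils.gen 4->10; new result 10.
  cache.gen: re-runs because bundle.gen 4->10; delta.gen 4->10; new result 10.
  trace.gen: re-runs because bundle.gen 4->10; cache.gen 4->10; new result 10.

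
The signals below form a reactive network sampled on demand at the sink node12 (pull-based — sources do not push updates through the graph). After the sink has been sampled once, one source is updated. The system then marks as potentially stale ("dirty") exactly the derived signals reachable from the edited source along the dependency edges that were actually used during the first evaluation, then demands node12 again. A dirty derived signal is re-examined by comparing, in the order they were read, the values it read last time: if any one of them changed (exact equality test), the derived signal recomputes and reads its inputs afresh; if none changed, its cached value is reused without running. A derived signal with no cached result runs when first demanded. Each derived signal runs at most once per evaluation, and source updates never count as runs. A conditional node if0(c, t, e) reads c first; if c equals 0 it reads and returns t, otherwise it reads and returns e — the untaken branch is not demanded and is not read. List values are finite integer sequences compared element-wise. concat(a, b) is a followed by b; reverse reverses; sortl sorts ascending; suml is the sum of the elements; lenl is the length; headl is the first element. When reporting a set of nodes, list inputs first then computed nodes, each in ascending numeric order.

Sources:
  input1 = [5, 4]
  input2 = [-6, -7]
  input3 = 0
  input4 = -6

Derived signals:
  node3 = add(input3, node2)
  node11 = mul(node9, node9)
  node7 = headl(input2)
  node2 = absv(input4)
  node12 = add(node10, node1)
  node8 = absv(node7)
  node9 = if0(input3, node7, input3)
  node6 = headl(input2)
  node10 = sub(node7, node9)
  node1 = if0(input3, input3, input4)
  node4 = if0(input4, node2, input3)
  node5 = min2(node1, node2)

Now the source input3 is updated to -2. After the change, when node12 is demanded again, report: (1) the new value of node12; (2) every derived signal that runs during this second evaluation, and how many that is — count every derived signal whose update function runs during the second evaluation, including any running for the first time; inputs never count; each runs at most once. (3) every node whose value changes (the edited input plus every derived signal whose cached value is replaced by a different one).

node12 now evaluates to -10.
Run set: node1, node9, node10, node12 (4 run).
Changed values: input3, node1, node9, node10, node12.

Initial pass — values computed on the first demand:
  node1 = if0(input3=0 -> then branch input3) = 0
  node7 = headl([-6, -7]) = -6
  node9 = if0(input3=0 -> then branch node7) = -6
  node10 = sub(-6, -6) = 0
  node12 = add(0, 0) = 0

Second demand — change propagation:
  node1: re-runs because input3 0->-2; input3 0->-2; new result -6.
  node9: re-runs because input3 0->-2; new result -2.
  node10: re-runs because node9 -6->-2; new result -4.
  node12: re-runs because node10 0->-4; node1 0->-6; new result -10.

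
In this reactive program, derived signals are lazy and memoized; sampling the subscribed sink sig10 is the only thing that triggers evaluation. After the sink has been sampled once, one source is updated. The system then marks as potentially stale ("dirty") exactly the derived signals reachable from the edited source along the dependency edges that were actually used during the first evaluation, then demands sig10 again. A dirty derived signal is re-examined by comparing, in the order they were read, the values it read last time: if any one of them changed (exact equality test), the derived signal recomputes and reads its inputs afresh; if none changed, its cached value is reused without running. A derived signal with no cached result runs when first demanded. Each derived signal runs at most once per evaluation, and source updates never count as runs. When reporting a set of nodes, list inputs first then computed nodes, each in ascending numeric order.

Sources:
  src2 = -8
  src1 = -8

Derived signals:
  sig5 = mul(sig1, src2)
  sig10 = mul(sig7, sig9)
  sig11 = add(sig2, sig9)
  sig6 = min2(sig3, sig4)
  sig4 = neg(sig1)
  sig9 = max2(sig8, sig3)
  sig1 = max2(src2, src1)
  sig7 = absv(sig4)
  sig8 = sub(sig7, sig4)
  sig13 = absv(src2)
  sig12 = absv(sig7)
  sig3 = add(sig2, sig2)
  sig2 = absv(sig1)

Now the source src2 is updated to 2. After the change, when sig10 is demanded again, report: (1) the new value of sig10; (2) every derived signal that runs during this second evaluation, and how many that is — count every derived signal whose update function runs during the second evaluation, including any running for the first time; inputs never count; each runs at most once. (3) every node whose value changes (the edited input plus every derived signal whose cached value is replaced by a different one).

First demand of the output computes:
  sig1 = max2(-8, -8) = -8
  sig2 = absv(-8) = 8
  sig3 = add(8, 8) = 16
  sig4 = neg(-8) = 8
  sig7 = absv(8) = 8
  sig8 = sub(8, 8) = 0
  sig9 = max2(0, 16) = 16
  sig10 = mul(8, 16) = 128

After the edit, cleaning proceeds:
  sig1: a read changed (src2 -8->2) — executes, giving 2.
  sig2: a read changed (sig1 -8->2) — executes, giving 2.
  sig3: a read changed (sig2 8->2; sig2 8->2) — executes, giving 4.
  sig4: a read changed (sig1 -8->2) — executes, giving -2.
  sig7: a read changed (sig4 8->-2) — executes, giving 2.
  sig8: a read changed (sig7 8->2; sig4 8->-2) — executes, giving 4.
  sig9: a read changed (sig8 0->4; sig3 16->4) — executes, giving 4.
  sig10: a read changed (sig7 8->2; sig9 16->4) — executes, giving 8.

Demanding sig10 again yields 8.
8 derived signals run: sig1, sig2, sig3, sig4, sig7, sig8, sig9, sig10.
The nodes whose values change: src2, sig1, sig2, sig3, sig4, sig7, sig8, sig9, sig10.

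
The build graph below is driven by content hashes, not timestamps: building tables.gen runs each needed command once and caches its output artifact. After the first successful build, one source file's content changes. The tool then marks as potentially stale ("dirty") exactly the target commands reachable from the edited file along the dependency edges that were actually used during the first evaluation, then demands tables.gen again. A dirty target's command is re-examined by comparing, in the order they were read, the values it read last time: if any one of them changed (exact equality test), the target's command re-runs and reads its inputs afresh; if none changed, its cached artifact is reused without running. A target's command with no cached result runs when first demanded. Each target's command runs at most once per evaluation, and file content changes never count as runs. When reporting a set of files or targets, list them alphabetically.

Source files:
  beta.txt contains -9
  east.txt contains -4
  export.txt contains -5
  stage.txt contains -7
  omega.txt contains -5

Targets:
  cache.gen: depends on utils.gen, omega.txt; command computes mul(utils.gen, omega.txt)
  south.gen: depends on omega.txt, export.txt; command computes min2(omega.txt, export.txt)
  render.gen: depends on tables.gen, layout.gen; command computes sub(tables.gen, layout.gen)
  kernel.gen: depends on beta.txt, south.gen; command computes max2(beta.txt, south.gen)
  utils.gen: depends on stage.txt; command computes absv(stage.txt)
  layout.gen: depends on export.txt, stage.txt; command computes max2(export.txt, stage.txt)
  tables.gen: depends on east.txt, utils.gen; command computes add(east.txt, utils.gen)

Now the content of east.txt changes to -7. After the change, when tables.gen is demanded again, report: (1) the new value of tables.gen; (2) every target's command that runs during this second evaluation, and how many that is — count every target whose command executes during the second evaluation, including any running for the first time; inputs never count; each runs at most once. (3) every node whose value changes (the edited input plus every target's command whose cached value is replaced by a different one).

tables.gen now evaluates to 0.
Run set: tables.gen (1 run).
Changed values: east.txt, tables.gen.

Initial pass — values computed on the first demand:
  utils.gen = absv(-7) = 7
  tables.gen = add(-4, 7) = 3

Second demand — change propagation:
  tables.gen: re-runs because east.txt -4->-7; new result 0.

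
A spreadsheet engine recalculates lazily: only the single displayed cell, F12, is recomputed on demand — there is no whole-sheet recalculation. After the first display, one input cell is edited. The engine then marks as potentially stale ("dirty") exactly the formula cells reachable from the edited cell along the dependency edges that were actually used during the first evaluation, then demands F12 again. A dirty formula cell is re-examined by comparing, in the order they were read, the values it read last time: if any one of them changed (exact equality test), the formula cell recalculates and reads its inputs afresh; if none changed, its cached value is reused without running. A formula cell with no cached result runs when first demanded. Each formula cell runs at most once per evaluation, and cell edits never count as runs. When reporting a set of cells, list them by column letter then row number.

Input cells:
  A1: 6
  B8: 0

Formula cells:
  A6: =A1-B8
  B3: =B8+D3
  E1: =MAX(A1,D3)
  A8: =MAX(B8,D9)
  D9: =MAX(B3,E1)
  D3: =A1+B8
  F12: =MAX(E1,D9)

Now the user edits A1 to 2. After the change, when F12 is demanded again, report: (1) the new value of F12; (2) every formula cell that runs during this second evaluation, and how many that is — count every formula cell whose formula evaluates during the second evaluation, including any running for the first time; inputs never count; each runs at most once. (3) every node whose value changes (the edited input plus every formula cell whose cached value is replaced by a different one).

New value of F12: 2.
Formula cells that run: B3, D3, D9, E1, F12 — 5 in total.
Values that change: A1, B3, D3, D9, E1, F12.

First evaluation (everything demanded from the output):
  D3 = 6 + 0 = 6
  B3 = 0 + 6 = 6
  E1 = MAX(6, 6) = 6
  D9 = MAX(6, 6) = 6
  F12 = MAX(6, 6) = 6

Propagation after the edit:
  D3: runs — A1 6->2; result 2.
  B3: runs — D3 6->2; result 2.
  E1: runs — A1 6->2; D3 6->2; result 2.
  D9: runs — B3 6->2; E1 6->2; result 2.
  F12: runs — E1 6->2; D9 6->2; result 2.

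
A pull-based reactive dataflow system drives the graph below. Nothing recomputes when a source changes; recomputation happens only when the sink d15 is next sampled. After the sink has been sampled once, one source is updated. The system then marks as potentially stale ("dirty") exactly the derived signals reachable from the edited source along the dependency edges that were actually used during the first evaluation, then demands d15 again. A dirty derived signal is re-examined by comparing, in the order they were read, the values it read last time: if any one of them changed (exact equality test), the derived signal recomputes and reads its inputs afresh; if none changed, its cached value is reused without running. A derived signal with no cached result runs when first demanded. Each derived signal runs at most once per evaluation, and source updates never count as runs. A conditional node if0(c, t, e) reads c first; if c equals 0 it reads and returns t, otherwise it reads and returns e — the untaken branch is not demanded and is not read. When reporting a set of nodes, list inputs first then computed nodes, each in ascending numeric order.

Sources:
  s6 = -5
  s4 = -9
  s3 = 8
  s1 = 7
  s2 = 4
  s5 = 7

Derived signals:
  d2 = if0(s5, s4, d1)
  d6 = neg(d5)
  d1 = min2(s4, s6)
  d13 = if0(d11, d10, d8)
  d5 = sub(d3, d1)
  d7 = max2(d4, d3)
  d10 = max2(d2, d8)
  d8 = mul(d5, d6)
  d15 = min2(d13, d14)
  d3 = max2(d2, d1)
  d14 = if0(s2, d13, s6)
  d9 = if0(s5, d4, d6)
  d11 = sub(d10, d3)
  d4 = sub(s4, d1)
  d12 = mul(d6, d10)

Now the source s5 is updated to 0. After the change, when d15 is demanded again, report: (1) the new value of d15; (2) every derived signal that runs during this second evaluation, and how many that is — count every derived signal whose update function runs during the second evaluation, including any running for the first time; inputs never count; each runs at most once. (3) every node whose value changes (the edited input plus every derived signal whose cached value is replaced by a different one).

New value of d15: -5.
Derived signals that run: d2 — 1 in total.
Values that change: s5.
Key observation: the change is absorbed at d2 — it re-runs but produces the same value, and the output's value is unchanged.

First evaluation (everything demanded from the output):
  d1 = min2(-9, -5) = -9
  d2 = if0(s5=7 -> else branch d1) = -9
  d3 = max2(-9, -9) = -9
  d5 = sub(-9, -9) = 0
  d6 = neg(0) = 0
  d8 = mul(0, 0) = 0
  d10 = max2(-9, 0) = 0
  d11 = sub(0, -9) = 9
  d13 = if0(d11=9 -> else branch d8) = 0
  d14 = if0(s2=4 -> else branch s6) = -5
  d15 = min2(0, -5) = -5

Propagation after the edit:
  d2: runs — s5 7->0; result -9 (same value as before).
  d3: checked — values it read are unchanged (d2 unchanged, d1 unchanged); reused cached -9 without running.
  d5: checked — values it read are unchanged (d3 unchanged, d1 unchanged); reused cached 0 without running.
  d6: checked — values it read are unchanged (d5 unchanged); reused cached 0 without running.
  d8: checked — values it read are unchanged (d5 unchanged, d6 unchanged); reused cached 0 without running.
  d10: checked — values it read are unchanged (d2 unchanged, d8 unchanged); reused cached 0 without running.
  d11: checked — values it read are unchanged (d10 unchanged, d3 unchanged); reused cached 9 without running.
  d13: checked — values it read are unchanged (d11 unchanged, d8 unchanged); reused cached 0 without running.
  d15: checked — values it read are unchanged (d13 unchanged, d14 unchanged); reused cached -5 without running.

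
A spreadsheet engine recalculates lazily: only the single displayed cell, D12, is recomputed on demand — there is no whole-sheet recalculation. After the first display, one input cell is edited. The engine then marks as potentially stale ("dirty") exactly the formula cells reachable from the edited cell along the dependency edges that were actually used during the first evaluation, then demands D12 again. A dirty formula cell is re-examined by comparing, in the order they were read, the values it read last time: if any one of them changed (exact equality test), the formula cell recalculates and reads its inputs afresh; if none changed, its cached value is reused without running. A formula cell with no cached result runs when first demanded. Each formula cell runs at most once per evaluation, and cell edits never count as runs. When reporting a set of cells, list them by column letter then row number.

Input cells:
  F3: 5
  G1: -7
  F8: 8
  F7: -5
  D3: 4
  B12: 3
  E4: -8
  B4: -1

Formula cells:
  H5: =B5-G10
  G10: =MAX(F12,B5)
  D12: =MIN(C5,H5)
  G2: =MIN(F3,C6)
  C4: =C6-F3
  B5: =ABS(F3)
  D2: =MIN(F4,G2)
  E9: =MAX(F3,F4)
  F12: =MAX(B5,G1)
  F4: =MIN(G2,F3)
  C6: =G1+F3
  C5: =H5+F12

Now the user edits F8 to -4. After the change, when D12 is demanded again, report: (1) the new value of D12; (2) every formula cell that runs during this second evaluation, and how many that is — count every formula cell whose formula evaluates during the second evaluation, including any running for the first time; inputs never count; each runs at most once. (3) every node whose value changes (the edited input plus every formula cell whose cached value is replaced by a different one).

New value of D12: 0.
Formula cells that run: none — 0 in total.
Values that change: F8.
Key observation: F8 is never demanded by the output, so the edit triggers no recomputation at all.

First evaluation (everything demanded from the output):
  B5 = ABS(5) = 5
  F12 = MAX(5, -7) = 5
  G10 = MAX(5, 5) = 5
  H5 = 5 - 5 = 0
  C5 = 0 + 5 = 5
  D12 = MIN(5, 0) = 0

Propagation after the edit:
  F8 feeds no computation that the output demands — nothing is marked dirty and nothing runs.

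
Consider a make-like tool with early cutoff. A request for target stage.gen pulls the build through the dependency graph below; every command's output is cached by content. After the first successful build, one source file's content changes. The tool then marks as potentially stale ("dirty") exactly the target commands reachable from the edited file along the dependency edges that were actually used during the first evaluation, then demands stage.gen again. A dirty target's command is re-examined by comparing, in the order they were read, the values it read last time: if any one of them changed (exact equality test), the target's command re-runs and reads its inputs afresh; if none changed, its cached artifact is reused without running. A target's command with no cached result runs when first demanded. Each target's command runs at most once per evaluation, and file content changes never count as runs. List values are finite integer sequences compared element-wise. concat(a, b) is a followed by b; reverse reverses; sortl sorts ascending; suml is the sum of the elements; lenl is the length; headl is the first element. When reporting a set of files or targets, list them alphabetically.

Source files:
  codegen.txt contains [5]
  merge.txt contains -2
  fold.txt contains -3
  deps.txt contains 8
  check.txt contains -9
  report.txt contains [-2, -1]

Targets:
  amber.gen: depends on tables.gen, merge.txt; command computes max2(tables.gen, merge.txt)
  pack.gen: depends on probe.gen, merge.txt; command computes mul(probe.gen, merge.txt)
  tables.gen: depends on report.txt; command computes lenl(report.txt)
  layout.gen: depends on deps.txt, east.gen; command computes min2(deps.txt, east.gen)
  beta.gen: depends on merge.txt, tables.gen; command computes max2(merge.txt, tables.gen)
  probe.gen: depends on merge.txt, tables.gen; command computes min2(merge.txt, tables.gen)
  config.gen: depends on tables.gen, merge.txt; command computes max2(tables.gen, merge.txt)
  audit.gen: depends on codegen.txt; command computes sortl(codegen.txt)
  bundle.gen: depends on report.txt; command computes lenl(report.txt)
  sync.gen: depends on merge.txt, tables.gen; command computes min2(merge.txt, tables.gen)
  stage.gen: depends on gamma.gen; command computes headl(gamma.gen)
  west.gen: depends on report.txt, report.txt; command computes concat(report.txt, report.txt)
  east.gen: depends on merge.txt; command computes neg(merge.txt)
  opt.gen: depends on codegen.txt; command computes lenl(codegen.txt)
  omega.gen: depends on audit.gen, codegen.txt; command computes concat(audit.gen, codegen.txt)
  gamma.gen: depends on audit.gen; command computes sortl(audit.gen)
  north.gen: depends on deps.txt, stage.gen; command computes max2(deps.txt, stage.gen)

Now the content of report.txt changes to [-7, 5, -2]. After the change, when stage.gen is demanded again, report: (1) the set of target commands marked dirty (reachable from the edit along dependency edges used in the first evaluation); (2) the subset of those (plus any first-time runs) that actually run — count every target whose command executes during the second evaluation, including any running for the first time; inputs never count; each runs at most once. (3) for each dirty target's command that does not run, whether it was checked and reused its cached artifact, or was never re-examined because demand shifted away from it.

First demand of the output computes:
  audit.gen = sortl([5]) = [5]
  gamma.gen = sortl([5]) = [5]
  stage.gen = headl([5]) = 5

After the edit, cleaning proceeds:
  report.txt only reaches undemanded nodes; the second demand re-runs nothing.

Note the shortcut — report.txt feeds only undemanded nodes, so no recomputation happens.

The edit dirties: none.
0 target commands run: none.
No dirty target's command escaped a run.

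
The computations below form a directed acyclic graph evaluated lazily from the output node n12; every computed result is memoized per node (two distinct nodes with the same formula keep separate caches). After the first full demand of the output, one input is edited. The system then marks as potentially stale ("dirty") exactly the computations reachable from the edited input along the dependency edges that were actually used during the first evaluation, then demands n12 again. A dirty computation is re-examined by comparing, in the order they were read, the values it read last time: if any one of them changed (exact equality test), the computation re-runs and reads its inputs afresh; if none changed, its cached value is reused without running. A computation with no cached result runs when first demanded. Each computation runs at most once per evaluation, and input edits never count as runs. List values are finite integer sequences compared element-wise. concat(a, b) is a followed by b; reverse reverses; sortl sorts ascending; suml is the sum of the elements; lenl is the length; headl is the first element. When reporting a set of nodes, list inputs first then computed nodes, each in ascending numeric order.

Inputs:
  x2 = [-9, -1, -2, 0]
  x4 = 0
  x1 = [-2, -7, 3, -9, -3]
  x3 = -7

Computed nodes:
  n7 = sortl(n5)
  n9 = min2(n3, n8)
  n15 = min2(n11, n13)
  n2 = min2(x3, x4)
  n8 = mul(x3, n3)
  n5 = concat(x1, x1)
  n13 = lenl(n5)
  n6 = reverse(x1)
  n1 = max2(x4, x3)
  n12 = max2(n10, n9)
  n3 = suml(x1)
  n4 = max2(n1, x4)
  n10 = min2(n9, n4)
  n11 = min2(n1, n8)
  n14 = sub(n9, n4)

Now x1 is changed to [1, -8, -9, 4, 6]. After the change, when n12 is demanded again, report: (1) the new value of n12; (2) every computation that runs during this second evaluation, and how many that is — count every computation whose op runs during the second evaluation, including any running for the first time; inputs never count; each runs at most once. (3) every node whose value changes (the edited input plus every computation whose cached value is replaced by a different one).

Demanding n12 again yields -6.
5 computations run: n3, n8, n9, n10, n12.
The nodes whose values change: x1, n3, n8, n9, n10, n12.

First demand of the output computes:
  n1 = max2(0, -7) = 0
  n3 = suml([-2, -7, 3, -9, -3]) = -18
  n4 = max2(0, 0) = 0
  n8 = mul(-7, -18) = 126
  n9 = min2(-18, 126) = -18
  n10 = min2(-18, 0) = -18
  n12 = max2(-18, -18) = -18

After the edit, cleaning proceeds:
  n3: a read changed (x1 [-2, -7, 3, -9, -3]->[1, -8, -9, 4, 6]) — executes, giving -6.
  n8: a read changed (n3 -18->-6) — executes, giving 42.
  n9: a read changed (n3 -18->-6; n8 126->42) — executes, giving -6.
  n10: a read changed (n9 -18->-6) — executes, giving -6.
  n12: a read changed (n10 -18->-6; n9 -18->-6) — executes, giving -6.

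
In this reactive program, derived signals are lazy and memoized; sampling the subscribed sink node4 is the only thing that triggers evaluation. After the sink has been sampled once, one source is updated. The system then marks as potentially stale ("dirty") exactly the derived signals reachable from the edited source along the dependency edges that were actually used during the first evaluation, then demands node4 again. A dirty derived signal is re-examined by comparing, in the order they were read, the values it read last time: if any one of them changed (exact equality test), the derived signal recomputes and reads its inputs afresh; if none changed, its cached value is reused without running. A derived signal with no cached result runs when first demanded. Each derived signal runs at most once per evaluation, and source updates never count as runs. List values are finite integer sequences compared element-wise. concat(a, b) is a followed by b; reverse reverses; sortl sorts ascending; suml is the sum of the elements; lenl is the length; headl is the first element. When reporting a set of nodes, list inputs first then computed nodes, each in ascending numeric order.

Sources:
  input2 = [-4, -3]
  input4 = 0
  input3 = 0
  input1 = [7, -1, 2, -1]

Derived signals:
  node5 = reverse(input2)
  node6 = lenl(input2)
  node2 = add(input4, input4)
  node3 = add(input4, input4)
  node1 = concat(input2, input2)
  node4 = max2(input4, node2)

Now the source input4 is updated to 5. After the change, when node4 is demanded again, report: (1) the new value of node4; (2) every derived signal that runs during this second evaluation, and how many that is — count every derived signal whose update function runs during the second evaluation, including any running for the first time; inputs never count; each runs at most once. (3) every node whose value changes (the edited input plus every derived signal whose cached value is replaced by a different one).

Demanding node4 again yields 10.
2 derived signals run: node2, node4.
The nodes whose values change: input4, node2, node4.

First demand of the output computes:
  node2 = add(0, 0) = 0
  node4 = max2(0, 0) = 0

After the edit, cleaning proceeds:
  node2: a read changed (input4 0->5; input4 0->5) — executes, giving 10.
  node4: a read changed (input4 0->5; node2 0->10) — executes, giving 10.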